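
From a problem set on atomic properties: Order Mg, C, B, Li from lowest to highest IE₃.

Consider each +2 ion: Mg²⁺ is the bare [Ne] core; C²⁺ still has 2 valence electrons; B²⁺ still has 1 valence electron; Li²⁺ is already 1 electron into the core.
Pulling an electron out of a noble-gas core costs far more than removing a remaining valence electron, so Mg and Li sit at the high end of IE_3.
Valence configurations: C²⁺ [He]2s², B²⁺ [He]2s¹.
Approximate IE_3 values (kJ/mol): Mg 7733, C 4620, B 3660, Li 11815.
Putting it together, IE_3: B < C < Mg < Li.

B < C < Mg < Li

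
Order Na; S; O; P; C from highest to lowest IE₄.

Na > O > C > P > S

IE_4 is the cost of taking one more electron from the +3 cation: Na³⁺ is already 2 electrons into the core; S³⁺ still has 3 valence electrons; O³⁺ still has 3 valence electrons; P³⁺ still has 2 valence electrons; C³⁺ still has 1 valence electron.
Breaking into a closed-shell core is much more expensive than removing a leftover valence electron — Na has the largest IE_4 here.
Valence configurations: S³⁺ [Ne]3s²3p¹, O³⁺ [He]2s²2p¹, P³⁺ [Ne]3s², C³⁺ [He]2s¹.
S³⁺ loses a lone 3p electron whereas P³⁺ must break into a filled 3s² pair, so IE_4(P) > IE_4(S) even though S has the higher nuclear charge.
The numbers (kJ/mol): Na 9543, S 4556, O 7469, P 4964, C 6223.
Overall IE_4 order: S < P < C < O < Na.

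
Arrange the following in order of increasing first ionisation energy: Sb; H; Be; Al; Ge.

H is in period 1, group 1; Be is in period 2, group 2; Al is in period 3, group 13; Ge is in period 4, group 14; Sb is in period 5, group 15.
First ionization energy rises across a period (greater Z_eff holds electrons more tightly) and falls down a group (valence electrons are farther from the nucleus).
These sit on a diagonal, where the across-period and down-group effects partly cancel.
Ge > Al: period and group pull opposite ways; the across-period shift dominates (762 vs 578 kJ/mol).
Sb > Ge: the two effects oppose for this pair; the across-period effect wins (831 vs 762 kJ/mol).
Be > Sb: the two effects oppose for this pair; the down-group effect wins (900 vs 831 kJ/mol).
H > Be: the two effects oppose for this pair; the down-group effect wins (1312 vs 900 kJ/mol).
For reference (kJ/mol): H 1312, Be 900, Al 578, Ge 762, Sb 831.
So from lowest to highest: Al < Ge < Sb < Be < H.

Al < Ge < Sb < Be < H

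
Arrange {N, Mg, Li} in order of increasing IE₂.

Mg < N < Li

The second ionization energy removes an electron from the +1 ion. For each element: N⁺ still has 4 valence electrons; Mg⁺ still has 1 valence electron; Li⁺ is the bare [He] core.
Pulling an electron out of a noble-gas core costs far more than removing a remaining valence electron, so Li sits at the high end of IE_2.
Valence configurations: N⁺ [He]2s²2p², Mg⁺ [Ne]3s¹.
The numbers (kJ/mol): N 2856, Mg 1451, Li 7298.
Hence IE_2: Mg < N < Li.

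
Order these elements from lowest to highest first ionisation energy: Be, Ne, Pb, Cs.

Be is in period 2, group 2; Ne is in period 2, group 18; Cs is in period 6, group 1; Pb is in period 6, group 14.
Removing the outermost electron gets harder across a period and easier down a group.
Here both period and group differ, so the two effects have to be weighed against each other.
Pb > Cs: Pb lies to the right of Cs in period 6, so the across-period effect alone puts Pb higher.
Be > Pb: period and group pull opposite ways; the down-group shift dominates (900 vs 716 kJ/mol).
Ne > Be: Ne lies to the right of Be in period 2, so the across-period effect alone puts Ne higher.
For reference (kJ/mol): Be 900, Ne 2081, Cs 376, Pb 716.
So from lowest to highest: Cs < Pb < Be < Ne.

Cs < Pb < Be < Ne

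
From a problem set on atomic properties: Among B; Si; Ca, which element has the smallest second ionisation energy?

Ca

IE_2 is the cost of taking one more electron from the +1 cation: B⁺ still has 2 valence electrons; Si⁺ still has 3 valence electrons; Ca⁺ still has 1 valence electron.
All are still removing valence electrons, so compare the +1 ions as you would atoms: IE_2 generally rises across a period (higher Z_eff) and falls down a group (larger shell), subject to the usual subshell exceptions.
Valence configurations: B⁺ [He]2s², Si⁺ [Ne]3s²3p¹, Ca⁺ [Ar]4s¹.
Approximate IE_2 values (kJ/mol): B 2427, Si 1577, Ca 1145.
Putting it together, IE_2: Ca < Si < B.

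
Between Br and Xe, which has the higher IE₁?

Br is in period 4, group 17; Xe is in period 5, group 18.
First ionization energy rises across a period (greater Z_eff holds electrons more tightly) and falls down a group (valence electrons are farther from the nucleus).
These sit on a diagonal, where the across-period and down-group effects partly cancel.
Xe > Br: the two effects oppose for this pair; the across-period effect wins (1170 vs 1140 kJ/mol).
For reference (kJ/mol): Br 1140, Xe 1170.
So Xe has the higher IE₁ (Xe > Br).

Xe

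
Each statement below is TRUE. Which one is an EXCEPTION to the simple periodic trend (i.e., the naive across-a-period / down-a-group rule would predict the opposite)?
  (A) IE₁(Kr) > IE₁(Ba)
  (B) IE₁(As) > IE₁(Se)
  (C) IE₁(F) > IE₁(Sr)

(B)

The general trend: first ionization energy increases across a period and decreases down a group.
(A) Kr (period 4, group 18) vs Ba (period 6, group 2): the stated order agrees with the simple trend.
(B) As (period 4, group 15) vs Se (period 4, group 16): the stated order contradicts the simple trend.
(C) F (period 2, group 17) vs Sr (period 5, group 2): the stated order agrees with the simple trend.
The exception is (B): Se (4p⁴) ionizes more easily than half-filled As (4p³).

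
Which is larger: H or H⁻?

Forming H⁻ adds 1 electron to H. More electron–electron repulsion in the same shell, with unchanged nuclear charge, lets the cloud expand.
An anion is larger than its parent atom: H⁻ > H.

H⁻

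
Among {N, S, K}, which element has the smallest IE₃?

Consider each +2 ion: N²⁺ still has 3 valence electrons; S²⁺ still has 4 valence electrons; K²⁺ is already 1 electron into the core.
Usually core removal costs more than valence removal, but here the competition is close: a tightly held n=2 valence electron can cost more to remove than an n=3 core electron, so the actual values have to decide it.
Valence configurations: N²⁺ [He]2s²2p¹, S²⁺ [Ne]3s²3p².
Tabulated IE_3 (kJ/mol): N 4578, S 3357, K 4420.
Overall IE_3 order: S < K < N.

S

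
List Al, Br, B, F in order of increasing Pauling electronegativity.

Al, B, Br, F

B is in period 2, group 13; F is in period 2, group 17; Al is in period 3, group 13; Br is in period 4, group 17.
Atoms toward the upper right of the periodic table pull bonding electrons most strongly.
Here both period and group differ, so the two effects have to be weighed against each other.
B > Al: B sits above Al in group 13, so the down-group effect alone puts B higher.
Br > B: period and group pull opposite ways; the across-period shift dominates (2.96 vs 2.04).
F > Br: F sits above Br in group 17, so the down-group effect alone puts F higher.
Approximate values (Pauling): B 2.04, F 3.98, Al 1.61, Br 2.96.
So from lowest to highest: Al < B < Br < F.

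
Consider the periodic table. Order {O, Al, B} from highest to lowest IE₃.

O, B, Al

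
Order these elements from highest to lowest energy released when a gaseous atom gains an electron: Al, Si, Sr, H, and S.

S > Si > H > Al > Sr

H is in period 1, group 1; Al is in period 3, group 13; Si is in period 3, group 14; S is in period 3, group 16; Sr is in period 5, group 2.
Adding an electron releases more energy for atoms nearer the top right (short of the noble gases).
Here both period and group differ, so the two effects have to be weighed against each other.
Al > Sr: both effects reinforce here, so Al is clearly the higher of the two.
H > Al: the two effects oppose for this pair; the down-group effect wins (73 vs 42 kJ/mol).
Si > H: the two effects oppose for this pair; the across-period effect wins (134 vs 73 kJ/mol).
S > Si: both are in period 3; the period trend gives S the larger value.
Tabulated electron affinity (kJ/mol): H 73, Al 42, Si 134, S 200, Sr 5.
So from highest to lowest: S > Si > H > Al > Sr.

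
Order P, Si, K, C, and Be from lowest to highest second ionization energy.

Si, Be, P, C, K

After 1 electron has been removed, what remains? P⁺ still has 4 valence electrons; Si⁺ still has 3 valence electrons; K⁺ is the bare [Ar] core; C⁺ still has 3 valence electrons; Be⁺ still has 1 valence electron.
Core electrons are held far more tightly than valence electrons, so K tops the IE_2 order.
Valence configurations: P⁺ [Ne]3s²3p², Si⁺ [Ne]3s²3p¹, C⁺ [He]2s²2p¹, Be⁺ [He]2s¹.
Approximate IE_2 values (kJ/mol): P 1907, Si 1577, K 3052, C 2353, Be 1757.
So the second ionization energies run Si < Be < P < C < K.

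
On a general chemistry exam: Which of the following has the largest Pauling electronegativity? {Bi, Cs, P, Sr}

P

P is in period 3, group 15; Sr is in period 5, group 2; Cs is in period 6, group 1; Bi is in period 6, group 15.
EN rises left→right (higher Z_eff, smaller atoms) and falls top→bottom (larger, more shielded atoms).
These span different periods and groups, so the two trends combine.
Sr > Cs: relative to Cs, both the across-period and down-group shifts push Sr's electronegativity up.
Bi > Sr: period and group pull opposite ways; the across-period shift dominates (2.02 vs 0.95).
P > Bi: P sits above Bi in group 15, so the down-group effect alone puts P higher.
For reference (Pauling): P 2.19, Sr 0.95, Cs 0.79, Bi 2.02.
The largest Pauling electronegativity among these belongs to P.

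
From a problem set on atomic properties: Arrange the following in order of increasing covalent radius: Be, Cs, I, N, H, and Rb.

H is in period 1, group 1; Be is in period 2, group 2; N is in period 2, group 15; Rb is in period 5, group 1; I is in period 5, group 17; Cs is in period 6, group 1.
Across a period the added protons contract the valence shell; down a group each new principal shell makes the atom larger.
These span different periods and groups, so the two trends combine.
N > H: the two effects oppose for this pair; the down-group effect wins (71 vs 32 pm).
Be > N: both are in period 2; the period trend gives Be the larger value.
I > Be: the two effects oppose for this pair; the down-group effect wins (133 vs 102 pm).
Rb > I: both are in period 5; the period trend gives Rb the larger value.
Cs > Rb: Cs sits below Rb in group 1, so the down-group effect alone puts Cs larger.
Tabulated atomic radius (pm): H 32, Be 102, N 71, Rb 210, I 133, Cs 232.
So from smallest to largest: H < N < Be < I < Rb < Cs.

H, N, Be, I, Rb, Cs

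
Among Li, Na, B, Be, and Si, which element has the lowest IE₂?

After 1 electron has been removed, what remains? Li⁺ is the bare [He] core; Na⁺ is the bare [Ne] core; B⁺ still has 2 valence electrons; Be⁺ still has 1 valence electron; Si⁺ still has 3 valence electrons.
Pulling an electron out of a noble-gas core costs far more than removing a remaining valence electron, so Na and Li sit at the high end of IE_2.
Valence configurations: B⁺ [He]2s², Be⁺ [He]2s¹, Si⁺ [Ne]3s²3p¹.
The numbers (kJ/mol): Li 7298, Na 4562, B 2427, Be 1757, Si 1577.
Hence IE_2: Si < Be < B < Na < Li.

Si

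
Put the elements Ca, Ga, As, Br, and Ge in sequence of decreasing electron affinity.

Br > Ge > As > Ga > Ca

Electron affinity generally becomes more exothermic across a period toward the halogens and less exothermic down a group.
All lie in period 4; the across-period trend (electron affinity increases left to right) applies, with the exception below.
Note the exception: Ge has a higher electron affinity than As, contrary to the simple trend — adding an electron to As's half-filled 4p³ is unfavourable, so Ge (4p²) has the more exothermic EA.
Tabulated electron affinity (kJ/mol): Ca 2, Ga 29, Ge 119, As 78, Br 325.
So from highest to lowest: Br > Ge > As > Ga > Ca.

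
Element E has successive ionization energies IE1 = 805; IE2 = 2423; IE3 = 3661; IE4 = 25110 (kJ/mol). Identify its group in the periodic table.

Group 13

Look for the largest jump between consecutive ionization energies: IE4/IE3 ≈ 6.9, far larger than any earlier ratio.
That jump marks the point where a core electron is being removed. So the atom has 3 valence electrons.
A main-group element with 3 valence electrons is in group 13.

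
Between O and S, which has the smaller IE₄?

S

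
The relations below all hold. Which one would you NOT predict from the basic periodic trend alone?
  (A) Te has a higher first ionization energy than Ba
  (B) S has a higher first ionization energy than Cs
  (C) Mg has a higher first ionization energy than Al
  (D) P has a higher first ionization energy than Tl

(C)

The general trend: first ionization energy increases across a period and decreases down a group.
(A) Te (period 5, group 16) vs Ba (period 6, group 2): the stated order agrees with the simple trend.
(B) S (period 3, group 16) vs Cs (period 6, group 1): the stated order agrees with the simple trend.
(C) Mg (period 3, group 2) vs Al (period 3, group 13): the stated order contradicts the simple trend.
(D) P (period 3, group 15) vs Tl (period 6, group 13): the stated order agrees with the simple trend.
The exception is (C): Al's single 3p electron is easier to remove than one from Mg's filled 3s².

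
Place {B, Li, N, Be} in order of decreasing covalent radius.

Li is in period 2, group 1; Be is in period 2, group 2; B is in period 2, group 13; N is in period 2, group 15.
Moving right in a period, electrons are added to the same shell under a stronger nuclear pull, so atoms get smaller; moving down, a new shell is opened and atoms get larger.
All lie in period 2, so atomic radius increases right to left.
So from largest to smallest: Li > Be > B > N.

Li > Be > B > N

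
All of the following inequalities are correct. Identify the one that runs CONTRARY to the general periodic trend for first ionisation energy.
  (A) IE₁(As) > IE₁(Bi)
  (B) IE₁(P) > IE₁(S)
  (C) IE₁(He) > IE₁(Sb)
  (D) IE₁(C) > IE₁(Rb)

(B)

The general trend: first ionisation energy increases across a period and decreases down a group.
(A) As (period 4, group 15) vs Bi (period 6, group 15): the stated order agrees with the simple trend.
(B) P (period 3, group 15) vs S (period 3, group 16): the stated order contradicts the simple trend.
(C) He (period 1, group 18) vs Sb (period 5, group 15): the stated order agrees with the simple trend.
(D) C (period 2, group 14) vs Rb (period 5, group 1): the stated order agrees with the simple trend.
The exception is (B): S (3p⁴) ionizes more easily than half-filled P (3p³) because the paired 3p electron in S is pushed out by e⁻–e⁻ repulsion.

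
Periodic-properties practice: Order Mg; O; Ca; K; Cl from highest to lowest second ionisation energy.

O > K > Cl > Mg > Ca

The second ionization energy removes an electron from the +1 ion. For each element: Mg⁺ still has 1 valence electron; O⁺ still has 5 valence electrons; Ca⁺ still has 1 valence electron; K⁺ is the bare [Ar] core; Cl⁺ still has 6 valence electrons.
Usually core removal costs more than valence removal, but here the competition is close: a tightly held n=2 valence electron can cost more to remove than an n=3 core electron, so the actual values have to decide it.
Valence configurations: Mg⁺ [Ne]3s¹, O⁺ [He]2s²2p³, Ca⁺ [Ar]4s¹, Cl⁺ [Ne]3s²3p⁴.
Tabulated IE_2 (kJ/mol): Mg 1451, O 3388, Ca 1145, K 3052, Cl 2298.
Hence IE_2: Ca < Mg < Cl < K < O.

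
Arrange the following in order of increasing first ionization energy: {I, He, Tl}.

Across a period the outer electron is held more tightly (higher IE₁); down a group it sits in a higher shell, more shielded, and comes off more easily.
These span different periods and groups, so the two trends combine.
I > Tl: relative to Tl, both the across-period and down-group shifts push I's first ionization energy up.
He > I: relative to I, both the across-period and down-group shifts push He's first ionization energy up.
For reference (kJ/mol): He 2372, I 1008, Tl 589.
So from lowest to highest: Tl < I < He.

Tl < I < He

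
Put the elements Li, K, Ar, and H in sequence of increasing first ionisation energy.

K < Li < H < Ar

H is in period 1, group 1; Li is in period 2, group 1; Ar is in period 3, group 18; K is in period 4, group 1.
IE₁ increases left→right with effective nuclear charge and decreases top→bottom as the valence shell moves farther out.
These span different periods and groups, so the two trends combine.
Li > K: they share group 1; the group trend gives Li the larger value.
H > Li: H sits above Li in group 1, so the down-group effect alone puts H higher.
Ar > H: period and group pull opposite ways; the across-period shift dominates (1521 vs 1312 kJ/mol).
For reference (kJ/mol): H 1312, Li 520, Ar 1521, K 419.
So from lowest to highest: K < Li < H < Ar.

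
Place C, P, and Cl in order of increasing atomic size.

C is in period 2, group 14; P is in period 3, group 15; Cl is in period 3, group 17.
Across a period the added protons contract the valence shell; down a group each new principal shell makes the atom larger.
Here both period and group differ, so the two effects have to be weighed against each other.
Cl > C: the two effects oppose for this pair; the down-group effect wins (99 vs 75 pm).
P > Cl: P lies to the left of Cl in period 3, so the across-period effect alone puts P larger.
Tabulated atomic radius (pm): C 75, P 111, Cl 99.
So from smallest to largest: C < Cl < P.

C < Cl < P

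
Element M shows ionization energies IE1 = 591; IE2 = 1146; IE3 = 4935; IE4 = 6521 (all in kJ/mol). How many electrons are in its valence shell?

Look for the largest jump between consecutive ionization energies: IE3/IE2 ≈ 4.3, far larger than any earlier ratio.
That jump marks the point where a core electron is being removed. So the atom has 2 valence electrons.

2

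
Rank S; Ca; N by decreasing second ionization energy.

Consider each +1 ion: S⁺ still has 5 valence electrons; Ca⁺ still has 1 valence electron; N⁺ still has 4 valence electrons.
All are still removing valence electrons, so compare the +1 ions as you would atoms: IE_2 generally rises across a period (higher Z_eff) and falls down a group (larger shell), subject to the usual subshell exceptions.
Valence configurations: S⁺ [Ne]3s²3p³, Ca⁺ [Ar]4s¹, N⁺ [He]2s²2p².
The numbers (kJ/mol): S 2252, Ca 1145, N 2856.
Putting it together, IE_2: Ca < S < N.

N > S > Ca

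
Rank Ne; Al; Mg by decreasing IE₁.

Ne > Mg > Al

Ne is in period 2, group 18; Mg is in period 3, group 2; Al is in period 3, group 13.
IE₁ increases left→right with effective nuclear charge and decreases top→bottom as the valence shell moves farther out.
These span different periods and groups, so the two trends combine.
Mg > Al: this pair runs against the simple trend — see the exception note.
Ne > Mg: both effects reinforce here, so Ne is clearly the higher of the two.
Note the exception: Mg has a higher first ionization energy than Al, contrary to the simple trend — Al's single 3p electron is easier to remove than one from Mg's filled 3s².
For reference (kJ/mol): Ne 2081, Mg 738, Al 578.
So from highest to lowest: Ne > Mg > Al.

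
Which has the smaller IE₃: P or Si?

P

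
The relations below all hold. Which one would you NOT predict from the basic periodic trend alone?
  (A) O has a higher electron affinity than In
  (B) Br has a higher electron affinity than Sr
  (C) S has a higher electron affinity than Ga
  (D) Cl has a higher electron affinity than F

The general trend: electron affinity increases across a period and decreases down a group.
(A) O (period 2, group 16) vs In (period 5, group 13): the stated order agrees with the simple trend.
(B) Br (period 4, group 17) vs Sr (period 5, group 2): the stated order agrees with the simple trend.
(C) S (period 3, group 16) vs Ga (period 4, group 13): the stated order agrees with the simple trend.
(D) Cl (period 3, group 17) vs F (period 2, group 17): the stated order contradicts the simple trend.
The exception is (D): F's small 2p subshell makes the incoming electron feel strong e⁻–e⁻ repulsion, so Cl actually releases more energy on gaining an electron.

(D)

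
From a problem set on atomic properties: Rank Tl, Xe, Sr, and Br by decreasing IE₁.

Xe > Br > Tl > Sr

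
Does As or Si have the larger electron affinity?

Si

Si is in period 3, group 14; As is in period 4, group 15.
Atoms with high Z_eff and room in the valence shell (especially the halogens) have the most exothermic electron affinities.
A diagonal step moves right (one effect) and down (the opposite effect) at once.
Si > As: period and group pull opposite ways; the down-group shift dominates (134 vs 78 kJ/mol).
Approximate values (kJ/mol): Si 134, As 78.
So Si has the larger electron affinity (Si > As).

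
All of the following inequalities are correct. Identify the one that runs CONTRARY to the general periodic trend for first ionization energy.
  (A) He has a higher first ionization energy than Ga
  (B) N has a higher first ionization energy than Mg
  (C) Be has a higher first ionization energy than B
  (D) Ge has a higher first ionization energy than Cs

(C)

The general trend: first ionization energy increases across a period and decreases down a group.
(A) He (period 1, group 18) vs Ga (period 4, group 13): the stated order agrees with the simple trend.
(B) N (period 2, group 15) vs Mg (period 3, group 2): the stated order agrees with the simple trend.
(C) Be (period 2, group 2) vs B (period 2, group 13): the stated order contradicts the simple trend.
(D) Ge (period 4, group 14) vs Cs (period 6, group 1): the stated order agrees with the simple trend.
The exception is (C): removing B's lone 2p electron is easier than breaking Be's filled 2s².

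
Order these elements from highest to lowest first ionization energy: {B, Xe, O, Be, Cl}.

O > Cl > Xe > Be > B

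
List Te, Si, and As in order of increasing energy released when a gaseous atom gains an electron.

Si is in period 3, group 14; As is in period 4, group 15; Te is in period 5, group 16.
Electron affinity generally becomes more exothermic across a period toward the halogens and less exothermic down a group.
These sit on a diagonal, where the across-period and down-group effects partly cancel.
Si > As: the two effects oppose for this pair; the down-group effect wins (134 vs 78 kJ/mol).
Te > Si: the two effects oppose for this pair; the across-period effect wins (190 vs 134 kJ/mol).
Tabulated electron affinity (kJ/mol): Si 134, As 78, Te 190.
So from lowest to highest: As < Si < Te.

As < Si < Te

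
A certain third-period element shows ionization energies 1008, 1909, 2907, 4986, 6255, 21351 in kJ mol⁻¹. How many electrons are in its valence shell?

5

Look for the largest jump between consecutive ionization energies: IE6/IE5 ≈ 3.4, far larger than any earlier ratio.
That jump marks the point where a core electron is being removed. So the atom has 5 valence electrons.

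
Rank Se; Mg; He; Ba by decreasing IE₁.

He > Se > Mg > Ba

IE₁ increases left→right with effective nuclear charge and decreases top→bottom as the valence shell moves farther out.
Neither a single period nor a single group — weigh both effects.
Mg > Ba: Mg sits above Ba in group 2, so the down-group effect alone puts Mg higher.
Se > Mg: period and group pull opposite ways; the across-period shift dominates (941 vs 738 kJ/mol).
He > Se: both effects reinforce here, so He is clearly the higher of the two.
Approximate values (kJ/mol): He 2372, Mg 738, Se 941, Ba 503.
So from highest to lowest: He > Se > Mg > Ba.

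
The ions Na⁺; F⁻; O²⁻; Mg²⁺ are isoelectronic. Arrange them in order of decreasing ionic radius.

All of these have 10 electrons, so size is governed by nuclear charge alone: the more protons, the stronger the pull on the same electron cloud, and the smaller the ion.
Nuclear charges: Mg²⁺ (Z=12), Na⁺ (Z=11), F⁻ (Z=9), O²⁻ (Z=8).
Largest to smallest: O²⁻ > F⁻ > Na⁺ > Mg²⁺.

O²⁻, F⁻, Na⁺, Mg²⁺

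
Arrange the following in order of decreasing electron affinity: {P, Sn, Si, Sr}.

Si, Sn, P, Sr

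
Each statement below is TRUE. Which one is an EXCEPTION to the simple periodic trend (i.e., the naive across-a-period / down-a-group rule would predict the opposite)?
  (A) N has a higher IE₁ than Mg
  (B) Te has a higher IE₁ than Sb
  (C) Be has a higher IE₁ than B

(C)

The general trend: IE₁ increases across a period and decreases down a group.
(A) N (period 2, group 15) vs Mg (period 3, group 2): the stated order agrees with the simple trend.
(B) Te (period 5, group 16) vs Sb (period 5, group 15): the stated order agrees with the simple trend.
(C) Be (period 2, group 2) vs B (period 2, group 13): the stated order contradicts the simple trend.
The exception is (C): removing B's lone 2p electron is easier than breaking Be's filled 2s².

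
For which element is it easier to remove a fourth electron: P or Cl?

P

Consider each +3 ion: P³⁺ still has 2 valence electrons; Cl³⁺ still has 4 valence electrons.
All are still removing valence electrons, so compare the +3 ions as you would atoms: IE_4 generally rises across a period (higher Z_eff) and falls down a group (larger shell), subject to the usual subshell exceptions.
Valence configurations: P³⁺ [Ne]3s², Cl³⁺ [Ne]3s²3p².
The numbers (kJ/mol): P 4964, Cl 5159.
So the fourth ionization energies run P < Cl.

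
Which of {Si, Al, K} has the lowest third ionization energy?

After 2 electrons have been removed, what remains? Si²⁺ still has 2 valence electrons; Al²⁺ still has 1 valence electron; K²⁺ is already 1 electron into the core.
Pulling an electron out of a noble-gas core costs far more than removing a remaining valence electron, so K sits at the high end of IE_3.
Valence configurations: Si²⁺ [Ne]3s², Al²⁺ [Ne]3s¹.
The numbers (kJ/mol): Si 3232, Al 2745, K 4420.
Putting it together, IE_3: Al < Si < K.

Al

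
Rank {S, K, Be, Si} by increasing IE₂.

After 1 electron has been removed, what remains? S⁺ still has 5 valence electrons; K⁺ is the bare [Ar] core; Be⁺ still has 1 valence electron; Si⁺ still has 3 valence electrons.
Breaking into a closed-shell core is much more expensive than removing a leftover valence electron — K has the largest IE_2 here.
Valence configurations: S⁺ [Ne]3s²3p³, Be⁺ [He]2s¹, Si⁺ [Ne]3s²3p¹.
Tabulated IE_2 (kJ/mol): S 2252, K 3052, Be 1757, Si 1577.
Hence IE_2: Si < Be < S < K.

Si, Be, S, K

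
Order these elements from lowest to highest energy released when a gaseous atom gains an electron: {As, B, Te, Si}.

B, As, Si, Te

EA tends to increase across a period and decrease down a group, though the pattern is less regular than for IE or radius.
A diagonal step moves right (one effect) and down (the opposite effect) at once.
As > B: period and group pull opposite ways; the across-period shift dominates (78 vs 27 kJ/mol).
Si > As: the two effects oppose for this pair; the down-group effect wins (134 vs 78 kJ/mol).
Te > Si: the two effects oppose for this pair; the across-period effect wins (190 vs 134 kJ/mol).
For reference (kJ/mol): B 27, Si 134, As 78, Te 190.
So from lowest to highest: B < As < Si < Te.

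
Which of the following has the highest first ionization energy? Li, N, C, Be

Li is in period 2, group 1; Be is in period 2, group 2; C is in period 2, group 14; N is in period 2, group 15.
First ionization energy rises across a period (greater Z_eff holds electrons more tightly) and falls down a group (valence electrons are farther from the nucleus).
All lie in period 2, so first ionization energy increases left to right.
The highest first ionization energy among these belongs to N.

N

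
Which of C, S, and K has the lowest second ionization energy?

IE_2 is the cost of taking one more electron from the +1 cation: C⁺ still has 3 valence electrons; S⁺ still has 5 valence electrons; K⁺ is the bare [Ar] core.
Breaking into a closed-shell core is much more expensive than removing a leftover valence electron — K has the largest IE_2 here.
Valence configurations: C⁺ [He]2s²2p¹, S⁺ [Ne]3s²3p³.
The numbers (kJ/mol): C 2353, S 2252, K 3052.
Hence IE_2: S < C < K.

S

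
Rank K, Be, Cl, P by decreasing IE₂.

Consider each +1 ion: K⁺ is the bare [Ar] core; Be⁺ still has 1 valence electron; Cl⁺ still has 6 valence electrons; P⁺ still has 4 valence electrons.
Pulling an electron out of a noble-gas core costs far more than removing a remaining valence electron, so K sits at the high end of IE_2.
Valence configurations: Be⁺ [He]2s¹, Cl⁺ [Ne]3s²3p⁴, P⁺ [Ne]3s²3p².
Approximate IE_2 values (kJ/mol): K 3052, Be 1757, Cl 2298, P 1907.
Putting it together, IE_2: Be < P < Cl < K.

K, Cl, P, Be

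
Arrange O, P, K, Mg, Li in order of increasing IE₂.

IE_2 is the cost of taking one more electron from the +1 cation: O⁺ still has 5 valence electrons; P⁺ still has 4 valence electrons; K⁺ is the bare [Ar] core; Mg⁺ still has 1 valence electron; Li⁺ is the bare [He] core.
Usually core removal costs more than valence removal, but here the competition is close: a tightly held n=2 valence electron can cost more to remove than an n=3 core electron, so the actual values have to decide it.
Valence configurations: O⁺ [He]2s²2p³, P⁺ [Ne]3s²3p², Mg⁺ [Ne]3s¹.
The numbers (kJ/mol): O 3388, P 1907, K 3052, Mg 1451, Li 7298.
So the second ionization energies run Mg < P < K < O < Li.

Mg < P < K < O < Li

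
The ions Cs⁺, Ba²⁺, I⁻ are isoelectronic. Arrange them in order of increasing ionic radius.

Ba²⁺ < Cs⁺ < I⁻

All of these have 54 electrons, so size is governed by nuclear charge alone: the more protons, the stronger the pull on the same electron cloud, and the smaller the ion.
Nuclear charges: Ba²⁺ (Z=56), Cs⁺ (Z=55), I⁻ (Z=53).
Smallest to largest: Ba²⁺ < Cs⁺ < I⁻.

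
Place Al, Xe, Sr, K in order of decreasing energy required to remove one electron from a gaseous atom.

Al is in period 3, group 13; K is in period 4, group 1; Sr is in period 5, group 2; Xe is in period 5, group 18.
First ionization energy rises across a period (greater Z_eff holds electrons more tightly) and falls down a group (valence electrons are farther from the nucleus).
These span different periods and groups, so the two trends combine.
Sr > K: period and group pull opposite ways; the across-period shift dominates (550 vs 419 kJ/mol).
Al > Sr: relative to Sr, both the across-period and down-group shifts push Al's first ionization energy up.
Xe > Al: period and group pull opposite ways; the across-period shift dominates (1170 vs 578 kJ/mol).
For reference (kJ/mol): Al 578, K 419, Sr 550, Xe 1170.
So from highest to lowest: Xe > Al > Sr > K.

Xe, Al, Sr, K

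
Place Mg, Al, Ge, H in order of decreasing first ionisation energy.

H, Ge, Mg, Al

H is in period 1, group 1; Mg is in period 3, group 2; Al is in period 3, group 13; Ge is in period 4, group 14.
Across a period the outer electron is held more tightly (higher IE₁); down a group it sits in a higher shell, more shielded, and comes off more easily.
These span different periods and groups, so the two trends combine.
Mg > Al: this pair runs against the simple trend — see the exception note.
Ge > Mg: period and group pull opposite ways; the across-period shift dominates (762 vs 738 kJ/mol).
H > Ge: period and group pull opposite ways; the down-group shift dominates (1312 vs 762 kJ/mol).
Note the exception: Mg has a higher first ionization energy than Al, contrary to the simple trend — Al's single 3p electron is easier to remove than one from Mg's filled 3s².
Approximate values (kJ/mol): H 1312, Mg 738, Al 578, Ge 762.
So from highest to lowest: H > Ge > Mg > Al.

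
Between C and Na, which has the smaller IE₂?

C

IE_2 is the cost of taking one more electron from the +1 cation: C⁺ still has 3 valence electrons; Na⁺ is the bare [Ne] core.
Pulling an electron out of a noble-gas core costs far more than removing a remaining valence electron, so Na sits at the high end of IE_2.
The numbers (kJ/mol): C 2353, Na 4562.
Overall IE_2 order: C < Na.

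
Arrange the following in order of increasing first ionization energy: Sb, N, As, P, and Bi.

N is in period 2, group 15; P is in period 3, group 15; As is in period 4, group 15; Sb is in period 5, group 15; Bi is in period 6, group 15.
IE₁ increases left→right with effective nuclear charge and decreases top→bottom as the valence shell moves farther out.
All are in group 15, so first ionization energy increases up the group.
So from lowest to highest: Bi < Sb < As < P < N.

Bi < Sb < As < P < N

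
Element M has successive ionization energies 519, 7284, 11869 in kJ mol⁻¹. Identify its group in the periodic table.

Group 1

Look for the largest jump between consecutive ionization energies: IE2/IE1 ≈ 14.0, far larger than any earlier ratio.
That jump marks the point where a core electron is being removed. So the atom has 1 valence electron.
A main-group element with 1 valence electron is in group 1.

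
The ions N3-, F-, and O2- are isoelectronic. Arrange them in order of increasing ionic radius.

F- < O2- < N3-

All of these have 10 electrons, so size is governed by nuclear charge alone: the more protons, the stronger the pull on the same electron cloud, and the smaller the ion.
Nuclear charges: F- (Z=9), O2- (Z=8), N3- (Z=7).
Smallest to largest: F- < O2- < N3-.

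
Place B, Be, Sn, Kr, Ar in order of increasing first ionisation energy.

Be is in period 2, group 2; B is in period 2, group 13; Ar is in period 3, group 18; Kr is in period 4, group 18; Sn is in period 5, group 14.
IE₁ increases left→right with effective nuclear charge and decreases top→bottom as the valence shell moves farther out.
These span different periods and groups, so the two trends combine.
B > Sn: period and group pull opposite ways; the down-group shift dominates (801 vs 709 kJ/mol).
Be > B: this pair runs against the simple trend — see the exception note.
Kr > Be: the two effects oppose for this pair; the across-period effect wins (1351 vs 900 kJ/mol).
Ar > Kr: they share group 18; the group trend gives Ar the larger value.
Note the exception: Be has a higher first ionization energy than B, contrary to the simple trend — removing B's lone 2p electron is easier than breaking Be's filled 2s².
Approximate values (kJ/mol): Be 900, B 801, Ar 1521, Kr 1351, Sn 709.
So from lowest to highest: Sn < B < Be < Kr < Ar.

Sn < B < Be < Kr < Ar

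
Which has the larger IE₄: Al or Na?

Consider each +3 ion: Al³⁺ is the bare [Ne] core; Na³⁺ is already 2 electrons into the core.
All of these are removing an electron from a noble-gas core or deeper; the smaller core (lower principal quantum number) is held far more tightly, and within a period the higher nuclear charge binds the same core more tightly.
Tabulated IE_4 (kJ/mol): Al 11577, Na 9543.
Hence IE_4: Na < Al.

Al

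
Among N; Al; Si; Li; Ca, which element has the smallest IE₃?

Consider each +2 ion: N²⁺ still has 3 valence electrons; Al²⁺ still has 1 valence electron; Si²⁺ still has 2 valence electrons; Li²⁺ is already 1 electron into the core; Ca²⁺ is the bare [Ar] core.
Pulling an electron out of a noble-gas core costs far more than removing a remaining valence electron, so Ca and Li sit at the high end of IE_3.
Valence configurations: N²⁺ [He]2s²2p¹, Al²⁺ [Ne]3s¹, Si²⁺ [Ne]3s².
The numbers (kJ/mol): N 4578, Al 2745, Si 3232, Li 11815, Ca 4912.
Putting it together, IE_3: Al < Si < N < Ca < Li.

Al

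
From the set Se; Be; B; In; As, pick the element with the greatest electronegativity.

Se

Be is in period 2, group 2; B is in period 2, group 13; As is in period 4, group 15; Se is in period 4, group 16; In is in period 5, group 13.
Smaller atoms with higher effective nuclear charge are more electronegative.
Here both period and group differ, so the two effects have to be weighed against each other.
In > Be: the two effects oppose for this pair; the across-period effect wins (1.78 vs 1.57).
B > In: they share group 13; the group trend gives B the larger value.
As > B: period and group pull opposite ways; the across-period shift dominates (2.18 vs 2.04).
Se > As: Se lies to the right of As in period 4, so the across-period effect alone puts Se higher.
For reference (Pauling): Be 1.57, B 2.04, As 2.18, Se 2.55, In 1.78.
The greatest electronegativity among these belongs to Se.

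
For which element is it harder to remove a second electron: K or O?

O

After 1 electron has been removed, what remains? K⁺ is the bare [Ar] core; O⁺ still has 5 valence electrons.
Usually core removal costs more than valence removal, but here the competition is close: a tightly held n=2 valence electron can cost more to remove than an n=3 core electron, so the actual values have to decide it.
Tabulated IE_2 (kJ/mol): K 3052, O 3388.
Putting it together, IE_2: K < O.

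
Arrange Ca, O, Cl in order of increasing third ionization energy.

The third ionization energy removes an electron from the +2 ion. For each element: Ca²⁺ is the bare [Ar] core; O²⁺ still has 4 valence electrons; Cl²⁺ still has 5 valence electrons.
Usually core removal costs more than valence removal, but here the competition is close: a tightly held n=2 valence electron can cost more to remove than an n=3 core electron, so the actual values have to decide it.
Valence configurations: O²⁺ [He]2s²2p², Cl²⁺ [Ne]3s²3p³.
Tabulated IE_3 (kJ/mol): Ca 4912, O 5300, Cl 3822.
So the third ionization energies run Cl < Ca < O.

Cl < Ca < O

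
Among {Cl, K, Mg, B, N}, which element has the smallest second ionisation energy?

Mg

IE_2 is the cost of taking one more electron from the +1 cation: Cl⁺ still has 6 valence electrons; K⁺ is the bare [Ar] core; Mg⁺ still has 1 valence electron; B⁺ still has 2 valence electrons; N⁺ still has 4 valence electrons.
Core electrons are held far more tightly than valence electrons, so K tops the IE_2 order.
Valence configurations: Cl⁺ [Ne]3s²3p⁴, Mg⁺ [Ne]3s¹, B⁺ [He]2s², N⁺ [He]2s²2p².
Tabulated IE_2 (kJ/mol): Cl 2298, K 3052, Mg 1451, B 2427, N 2856.
Putting it together, IE_2: Mg < Cl < B < N < K.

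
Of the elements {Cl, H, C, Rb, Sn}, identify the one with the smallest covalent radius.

H

H is in period 1, group 1; C is in period 2, group 14; Cl is in period 3, group 17; Rb is in period 5, group 1; Sn is in period 5, group 14.
Across a period the added protons contract the valence shell; down a group each new principal shell makes the atom larger.
These span different periods and groups, so the two trends combine.
C > H: the two effects oppose for this pair; the down-group effect wins (75 vs 32 pm).
Cl > C: the two effects oppose for this pair; the down-group effect wins (99 vs 75 pm).
Sn > Cl: both effects reinforce here, so Sn is clearly the larger of the two.
Rb > Sn: Rb lies to the left of Sn in period 5, so the across-period effect alone puts Rb larger.
Tabulated atomic radius (pm): H 32, C 75, Cl 99, Rb 210, Sn 140.
The smallest covalent radius among these belongs to H.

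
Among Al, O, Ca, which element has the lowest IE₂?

The second ionization energy removes an electron from the +1 ion. For each element: Al⁺ still has 2 valence electrons; O⁺ still has 5 valence electrons; Ca⁺ still has 1 valence electron.
All are still removing valence electrons, so compare the +1 ions as you would atoms: IE_2 generally rises across a period (higher Z_eff) and falls down a group (larger shell), subject to the usual subshell exceptions.
Valence configurations: Al⁺ [Ne]3s², O⁺ [He]2s²2p³, Ca⁺ [Ar]4s¹.
Approximate IE_2 values (kJ/mol): Al 1817, O 3388, Ca 1145.
Hence IE_2: Ca < Al < O.

Ca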